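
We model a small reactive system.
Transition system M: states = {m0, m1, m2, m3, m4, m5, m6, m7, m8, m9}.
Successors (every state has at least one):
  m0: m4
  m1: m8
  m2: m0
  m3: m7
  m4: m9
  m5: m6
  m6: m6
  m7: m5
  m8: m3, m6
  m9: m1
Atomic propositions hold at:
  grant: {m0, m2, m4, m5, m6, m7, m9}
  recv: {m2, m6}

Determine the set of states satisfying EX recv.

Sat(EX recv) = {s : some successor in {m2, m6}} = {m5, m6, m8}

{m5, m6, m8}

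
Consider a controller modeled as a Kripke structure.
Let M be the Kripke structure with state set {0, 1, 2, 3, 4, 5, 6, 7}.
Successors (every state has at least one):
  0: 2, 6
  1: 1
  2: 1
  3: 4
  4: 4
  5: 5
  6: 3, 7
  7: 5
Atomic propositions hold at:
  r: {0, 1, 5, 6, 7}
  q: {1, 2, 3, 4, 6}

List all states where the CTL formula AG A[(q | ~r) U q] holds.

Sat(~r) = {2, 3, 4}
Sat(q | ~r) = {1, 2, 3, 4, 6}
A[(q | ~r) U q]: least fixpoint, start Z0 = Sat(q) = {1, 2, 3, 4, 6}, add states in Sat(q | ~r) with every successor in Z. Already a fixed point.
Sat(A[(q | ~r) U q]) = {1, 2, 3, 4, 6}
AG A[(q | ~r) U q]: greatest fixpoint, start Z0 = {1, 2, 3, 4, 6}, keep only states in Sat with every successor in Z. Z1 = {1, 2, 3, 4}; fixed.
Sat(AG A[(q | ~r) U q]) = {1, 2, 3, 4}

{1, 2, 3, 4}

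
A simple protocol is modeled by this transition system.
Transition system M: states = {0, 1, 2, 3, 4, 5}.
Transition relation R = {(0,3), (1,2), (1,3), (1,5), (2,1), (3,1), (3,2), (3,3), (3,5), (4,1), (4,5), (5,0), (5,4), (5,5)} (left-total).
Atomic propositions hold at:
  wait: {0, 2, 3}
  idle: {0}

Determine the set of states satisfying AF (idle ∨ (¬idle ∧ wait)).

Sat(¬idle) = {1, 2, 3, 4, 5}
Sat(¬idle ∧ wait) = {2, 3}
Sat(idle ∨ (¬idle ∧ wait)) = {0, 2, 3}
AF (idle ∨ (¬idle ∧ wait)): least fixpoint, start Z0 = {0, 2, 3}, add states with every successor in Z. Already a fixed point.
Sat(AF (idle ∨ (¬idle ∧ wait))) = {0, 2, 3}

{0, 2, 3}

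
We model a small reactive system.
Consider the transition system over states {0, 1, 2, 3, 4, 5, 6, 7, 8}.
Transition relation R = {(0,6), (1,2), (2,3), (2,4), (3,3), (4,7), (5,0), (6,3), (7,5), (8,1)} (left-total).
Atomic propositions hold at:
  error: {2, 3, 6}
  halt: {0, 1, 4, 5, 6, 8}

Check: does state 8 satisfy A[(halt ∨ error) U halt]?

Yes

Sat(halt ∨ error) = {0, 1, 2, 3, 4, 5, 6, 8}
A[(halt ∨ error) U halt]: least fixpoint, start Z0 = Sat(halt) = {0, 1, 4, 5, 6, 8}, add states in Sat(halt ∨ error) with every successor in Z. Already a fixed point.
Sat(A[(halt ∨ error) U halt]) = {0, 1, 4, 5, 6, 8}
8 ∈ Sat(A[(halt ∨ error) U halt]) = {0, 1, 4, 5, 6, 8}, so the formula holds at 8.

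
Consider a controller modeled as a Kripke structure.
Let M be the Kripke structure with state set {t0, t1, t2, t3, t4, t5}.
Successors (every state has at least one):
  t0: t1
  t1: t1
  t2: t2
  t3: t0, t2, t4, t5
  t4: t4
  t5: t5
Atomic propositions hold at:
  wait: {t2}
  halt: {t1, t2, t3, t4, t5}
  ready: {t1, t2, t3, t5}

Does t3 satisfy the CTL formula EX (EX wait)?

Yes

Sat(EX wait) = {s : some successor in {t2}} = {t2, t3}
Sat(EX (EX wait)) = {s : some successor in {t2, t3}} = {t2, t3}
t3 ∈ Sat(EX (EX wait)) = {t2, t3}, so the formula holds at t3.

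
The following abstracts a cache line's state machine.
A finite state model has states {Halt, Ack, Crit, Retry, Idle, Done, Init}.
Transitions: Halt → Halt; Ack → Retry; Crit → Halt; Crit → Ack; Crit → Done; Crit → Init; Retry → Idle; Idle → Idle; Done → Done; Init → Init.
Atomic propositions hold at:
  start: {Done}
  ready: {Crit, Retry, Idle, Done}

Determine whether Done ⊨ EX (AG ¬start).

No

Sat(¬start) = {Halt, Ack, Crit, Retry, Idle, Init}
AG ¬start: greatest fixpoint, start Z0 = {Halt, Ack, Crit, Retry, Idle, Init}, keep only states in Sat with every successor in Z. Z1 = {Halt, Ack, Retry, Idle, Init}; fixed.
Sat(AG ¬start) = {Halt, Ack, Retry, Idle, Init}
Sat(EX (AG ¬start)) = {s : some successor in {Halt, Ack, Retry, Idle, Init}} = {Halt, Ack, Crit, Retry, Idle, Init}
Done ∉ Sat(EX (AG ¬start)) = {Halt, Ack, Crit, Retry, Idle, Init}, so the formula does not hold at Done.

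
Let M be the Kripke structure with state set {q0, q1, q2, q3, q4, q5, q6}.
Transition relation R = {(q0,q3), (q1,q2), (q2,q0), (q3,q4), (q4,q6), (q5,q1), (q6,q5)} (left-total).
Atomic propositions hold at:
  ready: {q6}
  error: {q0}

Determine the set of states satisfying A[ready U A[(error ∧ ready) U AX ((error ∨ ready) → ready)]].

Sat(error ∧ ready) = ∅
Sat(error ∨ ready) = {q0, q6}
Sat((error ∨ ready) → ready) = {q1, q2, q3, q4, q5, q6}
Sat(AX ((error ∨ ready) → ready)) = {s : every successor in {q1, q2, q3, q4, q5, q6}} = {q0, q1, q3, q4, q5, q6}
A[(error ∧ ready) U AX ((error ∨ ready) → ready)]: least fixpoint, start Z0 = Sat(AX ((error ∨ ready) → ready)) = {q0, q1, q3, q4, q5, q6}, add states in Sat(error ∧ ready) with every successor in Z. Already a fixed point.
Sat(A[(error ∧ ready) U AX ((error ∨ ready) → ready)]) = {q0, q1, q3, q4, q5, q6}
A[ready U A[(error ∧ ready) U AX ((error ∨ ready) → ready)]]: least fixpoint, start Z0 = Sat(A[(error ∧ ready) U AX ((error ∨ ready) → ready)]) = {q0, q1, q3, q4, q5, q6}, add states in Sat(ready) with every successor in Z. Already a fixed point.
Sat(A[ready U A[(error ∧ ready) U AX ((error ∨ ready) → ready)]]) = {q0, q1, q3, q4, q5, q6}

{q0, q1, q3, q4, q5, q6}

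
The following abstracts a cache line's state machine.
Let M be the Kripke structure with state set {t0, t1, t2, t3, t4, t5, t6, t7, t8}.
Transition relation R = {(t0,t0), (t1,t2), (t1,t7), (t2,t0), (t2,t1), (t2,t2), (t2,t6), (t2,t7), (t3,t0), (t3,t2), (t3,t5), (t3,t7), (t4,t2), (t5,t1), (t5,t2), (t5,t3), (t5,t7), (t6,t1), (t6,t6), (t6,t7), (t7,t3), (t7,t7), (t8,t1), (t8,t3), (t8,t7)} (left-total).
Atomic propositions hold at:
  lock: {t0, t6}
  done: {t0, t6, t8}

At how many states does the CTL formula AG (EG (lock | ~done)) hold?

8

Sat(~done) = {t1, t2, t3, t4, t5, t7}
Sat(lock | ~done) = {t0, t1, t2, t3, t4, t5, t6, t7}
EG (lock | ~done): greatest fixpoint, start Z0 = {t0, t1, t2, t3, t4, t5, t6, t7}, keep only states in Sat with some successor in Z. Already a fixed point.
Sat(EG (lock | ~done)) = {t0, t1, t2, t3, t4, t5, t6, t7}
AG (EG (lock | ~done)): greatest fixpoint, start Z0 = {t0, t1, t2, t3, t4, t5, t6, t7}, keep only states in Sat with every successor in Z. Already a fixed point.
Sat(AG (EG (lock | ~done))) = {t0, t1, t2, t3, t4, t5, t6, t7}
|Sat(AG (EG (lock | ~done)))| = |{t0, t1, t2, t3, t4, t5, t6, t7}| = 8.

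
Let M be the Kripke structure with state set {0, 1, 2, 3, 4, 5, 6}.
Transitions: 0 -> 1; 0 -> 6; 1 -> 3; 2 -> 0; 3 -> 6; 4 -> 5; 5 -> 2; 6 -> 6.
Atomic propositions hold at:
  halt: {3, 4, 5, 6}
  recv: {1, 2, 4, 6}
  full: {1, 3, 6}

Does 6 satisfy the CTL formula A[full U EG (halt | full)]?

Sat(halt | full) = {1, 3, 4, 5, 6}
EG (halt | full): greatest fixpoint, start Z0 = {1, 3, 4, 5, 6}, keep only states in Sat with some successor in Z. Z1 = {1, 3, 4, 6}; Z2 = {1, 3, 6}; fixed.
Sat(EG (halt | full)) = {1, 3, 6}
A[full U EG (halt | full)]: least fixpoint, start Z0 = Sat(EG (halt | full)) = {1, 3, 6}, add states in Sat(full) with every successor in Z. Already a fixed point.
Sat(A[full U EG (halt | full)]) = {1, 3, 6}
6 ∈ Sat(A[full U EG (halt | full)]) = {1, 3, 6}, so the formula holds at 6.

Yes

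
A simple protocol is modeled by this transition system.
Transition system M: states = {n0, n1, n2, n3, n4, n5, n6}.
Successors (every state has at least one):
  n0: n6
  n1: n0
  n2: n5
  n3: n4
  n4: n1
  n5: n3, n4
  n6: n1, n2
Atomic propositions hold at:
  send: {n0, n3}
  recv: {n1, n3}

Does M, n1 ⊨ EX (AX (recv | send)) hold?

Sat(recv | send) = {n0, n1, n3}
Sat(AX (recv | send)) = {s : every successor in {n0, n1, n3}} = {n1, n4}
Sat(EX (AX (recv | send))) = {s : some successor in {n1, n4}} = {n3, n4, n5, n6}
n1 ∉ Sat(EX (AX (recv | send))) = {n3, n4, n5, n6}, so the formula does not hold at n1.

No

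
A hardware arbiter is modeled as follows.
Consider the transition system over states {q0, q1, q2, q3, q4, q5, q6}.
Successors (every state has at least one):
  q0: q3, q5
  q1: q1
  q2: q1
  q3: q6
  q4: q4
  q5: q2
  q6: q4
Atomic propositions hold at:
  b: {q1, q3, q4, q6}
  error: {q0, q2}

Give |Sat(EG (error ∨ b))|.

Sat(error ∨ b) = {q0, q1, q2, q3, q4, q6}
EG (error ∨ b): greatest fixpoint, start Z0 = {q0, q1, q2, q3, q4, q6}, keep only states in Sat with some successor in Z. Already a fixed point.
Sat(EG (error ∨ b)) = {q0, q1, q2, q3, q4, q6}
|Sat(EG (error ∨ b))| = |{q0, q1, q2, q3, q4, q6}| = 6.

6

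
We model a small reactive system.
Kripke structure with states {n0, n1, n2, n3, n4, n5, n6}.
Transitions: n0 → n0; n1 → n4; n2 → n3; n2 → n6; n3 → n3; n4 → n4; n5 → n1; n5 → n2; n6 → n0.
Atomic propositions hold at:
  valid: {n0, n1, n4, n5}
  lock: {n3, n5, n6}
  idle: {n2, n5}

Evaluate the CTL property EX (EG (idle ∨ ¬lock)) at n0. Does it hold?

Sat(¬lock) = {n0, n1, n2, n4}
Sat(idle ∨ ¬lock) = {n0, n1, n2, n4, n5}
EG (idle ∨ ¬lock): greatest fixpoint, start Z0 = {n0, n1, n2, n4, n5}, keep only states in Sat with some successor in Z. Z1 = {n0, n1, n4, n5}; fixed.
Sat(EG (idle ∨ ¬lock)) = {n0, n1, n4, n5}
Sat(EX (EG (idle ∨ ¬lock))) = {s : some successor in {n0, n1, n4, n5}} = {n0, n1, n4, n5, n6}
n0 ∈ Sat(EX (EG (idle ∨ ¬lock))) = {n0, n1, n4, n5, n6}, so the formula holds at n0.

Yes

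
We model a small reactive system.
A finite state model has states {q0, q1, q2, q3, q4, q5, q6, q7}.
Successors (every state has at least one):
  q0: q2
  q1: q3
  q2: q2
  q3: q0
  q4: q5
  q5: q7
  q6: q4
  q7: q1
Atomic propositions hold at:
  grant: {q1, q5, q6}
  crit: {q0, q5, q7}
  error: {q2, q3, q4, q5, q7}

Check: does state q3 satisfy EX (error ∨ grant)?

No

Sat(error ∨ grant) = {q1, q2, q3, q4, q5, q6, q7}
Sat(EX (error ∨ grant)) = {s : some successor in {q1, q2, q3, q4, q5, q6, q7}} = {q0, q1, q2, q4, q5, q6, q7}
q3 ∉ Sat(EX (error ∨ grant)) = {q0, q1, q2, q4, q5, q6, q7}, so the formula does not hold at q3.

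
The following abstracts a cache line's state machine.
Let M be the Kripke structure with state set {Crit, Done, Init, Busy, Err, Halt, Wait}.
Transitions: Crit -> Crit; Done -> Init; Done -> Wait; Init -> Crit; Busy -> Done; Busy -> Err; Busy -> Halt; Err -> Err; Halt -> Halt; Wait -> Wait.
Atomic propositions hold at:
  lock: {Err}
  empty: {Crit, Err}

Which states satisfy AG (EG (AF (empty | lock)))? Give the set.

{Crit, Init, Err}

Sat(empty | lock) = {Crit, Err}
AF (empty | lock): least fixpoint, start Z0 = {Crit, Err}, add states with every successor in Z. Z1 = {Crit, Init, Err}; fixed.
Sat(AF (empty | lock)) = {Crit, Init, Err}
EG (AF (empty | lock)): greatest fixpoint, start Z0 = {Crit, Init, Err}, keep only states in Sat with some successor in Z. Already a fixed point.
Sat(EG (AF (empty | lock))) = {Crit, Init, Err}
AG (EG (AF (empty | lock))): greatest fixpoint, start Z0 = {Crit, Init, Err}, keep only states in Sat with every successor in Z. Already a fixed point.
Sat(AG (EG (AF (empty | lock)))) = {Crit, Init, Err}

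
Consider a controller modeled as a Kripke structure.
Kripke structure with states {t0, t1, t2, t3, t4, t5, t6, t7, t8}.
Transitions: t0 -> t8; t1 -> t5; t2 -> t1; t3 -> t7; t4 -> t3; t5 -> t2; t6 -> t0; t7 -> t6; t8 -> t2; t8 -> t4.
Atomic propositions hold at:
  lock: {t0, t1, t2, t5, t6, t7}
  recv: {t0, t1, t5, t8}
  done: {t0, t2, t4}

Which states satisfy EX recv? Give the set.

{t0, t1, t2, t6}

Sat(EX recv) = {s : some successor in {t0, t1, t5, t8}} = {t0, t1, t2, t6}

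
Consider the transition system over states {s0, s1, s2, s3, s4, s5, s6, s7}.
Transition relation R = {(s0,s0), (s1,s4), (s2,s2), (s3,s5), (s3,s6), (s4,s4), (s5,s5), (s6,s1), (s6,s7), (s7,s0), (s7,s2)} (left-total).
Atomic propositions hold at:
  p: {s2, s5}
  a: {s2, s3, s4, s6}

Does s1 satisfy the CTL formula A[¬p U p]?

Sat(¬p) = {s0, s1, s3, s4, s6, s7}
A[¬p U p]: least fixpoint, start Z0 = Sat(p) = {s2, s5}, add states in Sat(¬p) with every successor in Z. Already a fixed point.
Sat(A[¬p U p]) = {s2, s5}
s1 ∉ Sat(A[¬p U p]) = {s2, s5}, so the formula does not hold at s1.

No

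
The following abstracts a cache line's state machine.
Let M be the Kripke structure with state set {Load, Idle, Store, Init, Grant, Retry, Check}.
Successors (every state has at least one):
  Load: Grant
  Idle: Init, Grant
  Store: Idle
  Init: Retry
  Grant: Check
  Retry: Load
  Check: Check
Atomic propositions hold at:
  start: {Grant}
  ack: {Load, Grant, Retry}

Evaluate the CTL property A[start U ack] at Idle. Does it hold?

No

A[start U ack]: least fixpoint, start Z0 = Sat(ack) = {Load, Grant, Retry}, add states in Sat(start) with every successor in Z. Already a fixed point.
Sat(A[start U ack]) = {Load, Grant, Retry}
Idle ∉ Sat(A[start U ack]) = {Load, Grant, Retry}, so the formula does not hold at Idle.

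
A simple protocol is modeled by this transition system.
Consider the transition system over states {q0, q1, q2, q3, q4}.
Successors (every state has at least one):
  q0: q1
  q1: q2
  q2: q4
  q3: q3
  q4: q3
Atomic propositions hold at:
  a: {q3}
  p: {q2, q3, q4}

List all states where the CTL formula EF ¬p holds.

Sat(¬p) = {q0, q1}
EF ¬p: least fixpoint, start Z0 = {q0, q1}, add states with some successor in Z. Already a fixed point.
Sat(EF ¬p) = {q0, q1}

{q0, q1}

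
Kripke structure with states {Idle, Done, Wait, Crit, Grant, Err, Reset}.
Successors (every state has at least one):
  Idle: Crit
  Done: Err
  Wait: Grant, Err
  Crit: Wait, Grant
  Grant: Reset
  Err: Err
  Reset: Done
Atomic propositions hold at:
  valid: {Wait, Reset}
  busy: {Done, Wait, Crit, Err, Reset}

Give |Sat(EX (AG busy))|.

AG busy: greatest fixpoint, start Z0 = {Done, Wait, Crit, Err, Reset}, keep only states in Sat with every successor in Z. Z1 = {Done, Err, Reset}; fixed.
Sat(AG busy) = {Done, Err, Reset}
Sat(EX (AG busy)) = {s : some successor in {Done, Err, Reset}} = {Done, Wait, Grant, Err, Reset}
|Sat(EX (AG busy))| = |{Done, Wait, Grant, Err, Reset}| = 5.

5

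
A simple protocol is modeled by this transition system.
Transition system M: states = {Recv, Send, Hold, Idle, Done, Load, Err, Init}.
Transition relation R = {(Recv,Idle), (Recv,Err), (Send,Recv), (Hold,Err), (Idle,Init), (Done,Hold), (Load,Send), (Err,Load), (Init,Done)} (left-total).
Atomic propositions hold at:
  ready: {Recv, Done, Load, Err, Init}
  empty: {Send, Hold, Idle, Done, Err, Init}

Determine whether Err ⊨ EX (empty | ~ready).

No

Sat(~ready) = {Send, Hold, Idle}
Sat(empty | ~ready) = {Send, Hold, Idle, Done, Err, Init}
Sat(EX (empty | ~ready)) = {s : some successor in {Send, Hold, Idle, Done, Err, Init}} = {Recv, Hold, Idle, Done, Load, Init}
Err ∉ Sat(EX (empty | ~ready)) = {Recv, Hold, Idle, Done, Load, Init}, so the formula does not hold at Err.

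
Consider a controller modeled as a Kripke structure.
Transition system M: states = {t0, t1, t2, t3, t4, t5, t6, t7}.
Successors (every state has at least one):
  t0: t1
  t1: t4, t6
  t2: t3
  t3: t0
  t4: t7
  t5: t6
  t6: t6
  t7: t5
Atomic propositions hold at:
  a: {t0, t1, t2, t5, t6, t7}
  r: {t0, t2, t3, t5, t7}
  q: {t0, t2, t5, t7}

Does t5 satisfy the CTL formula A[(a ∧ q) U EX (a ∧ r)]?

No

Sat(a ∧ q) = {t0, t2, t5, t7}
Sat(a ∧ r) = {t0, t2, t5, t7}
Sat(EX (a ∧ r)) = {s : some successor in {t0, t2, t5, t7}} = {t3, t4, t7}
A[(a ∧ q) U EX (a ∧ r)]: least fixpoint, start Z0 = Sat(EX (a ∧ r)) = {t3, t4, t7}, add states in Sat(a ∧ q) with every successor in Z. Z1 = {t2, t3, t4, t7}; fixed.
Sat(A[(a ∧ q) U EX (a ∧ r)]) = {t2, t3, t4, t7}
t5 ∉ Sat(A[(a ∧ q) U EX (a ∧ r)]) = {t2, t3, t4, t7}, so the formula does not hold at t5.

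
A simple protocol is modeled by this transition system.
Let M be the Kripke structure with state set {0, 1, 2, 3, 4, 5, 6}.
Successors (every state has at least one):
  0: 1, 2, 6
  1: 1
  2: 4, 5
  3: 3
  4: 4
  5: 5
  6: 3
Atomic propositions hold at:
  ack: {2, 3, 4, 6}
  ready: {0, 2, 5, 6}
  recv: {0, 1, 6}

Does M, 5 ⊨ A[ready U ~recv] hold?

Yes

Sat(~recv) = {2, 3, 4, 5}
A[ready U ~recv]: least fixpoint, start Z0 = Sat(~recv) = {2, 3, 4, 5}, add states in Sat(ready) with every successor in Z. Z1 = {2, 3, 4, 5, 6}; fixed.
Sat(A[ready U ~recv]) = {2, 3, 4, 5, 6}
5 ∈ Sat(A[ready U ~recv]) = {2, 3, 4, 5, 6}, so the formula holds at 5.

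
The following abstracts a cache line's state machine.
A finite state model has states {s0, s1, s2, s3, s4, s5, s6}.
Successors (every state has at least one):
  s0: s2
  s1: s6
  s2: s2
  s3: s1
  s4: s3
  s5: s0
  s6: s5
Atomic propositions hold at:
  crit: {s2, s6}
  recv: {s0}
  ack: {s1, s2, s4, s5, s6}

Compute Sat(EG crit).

{s2}

EG crit: greatest fixpoint, start Z0 = {s2, s6}, keep only states in Sat with some successor in Z. Z1 = {s2}; fixed.
Sat(EG crit) = {s2}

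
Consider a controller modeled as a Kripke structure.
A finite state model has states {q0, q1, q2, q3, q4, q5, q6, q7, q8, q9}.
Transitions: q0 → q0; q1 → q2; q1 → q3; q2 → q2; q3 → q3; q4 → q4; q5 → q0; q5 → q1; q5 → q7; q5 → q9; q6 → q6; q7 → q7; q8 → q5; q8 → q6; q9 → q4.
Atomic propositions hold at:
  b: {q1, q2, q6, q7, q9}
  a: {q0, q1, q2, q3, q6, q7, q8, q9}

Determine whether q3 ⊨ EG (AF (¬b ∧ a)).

Sat(¬b) = {q0, q3, q4, q5, q8}
Sat(¬b ∧ a) = {q0, q3, q8}
AF (¬b ∧ a): least fixpoint, start Z0 = {q0, q3, q8}, add states with every successor in Z. Already a fixed point.
Sat(AF (¬b ∧ a)) = {q0, q3, q8}
EG (AF (¬b ∧ a)): greatest fixpoint, start Z0 = {q0, q3, q8}, keep only states in Sat with some successor in Z. Z1 = {q0, q3}; fixed.
Sat(EG (AF (¬b ∧ a))) = {q0, q3}
q3 ∈ Sat(EG (AF (¬b ∧ a))) = {q0, q3}, so the formula holds at q3.

Yes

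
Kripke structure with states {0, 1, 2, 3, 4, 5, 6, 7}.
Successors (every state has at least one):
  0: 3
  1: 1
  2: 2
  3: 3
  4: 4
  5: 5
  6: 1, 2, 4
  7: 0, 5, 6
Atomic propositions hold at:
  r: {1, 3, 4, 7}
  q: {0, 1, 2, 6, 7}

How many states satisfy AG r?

3

AG r: greatest fixpoint, start Z0 = {1, 3, 4, 7}, keep only states in Sat with every successor in Z. Z1 = {1, 3, 4}; fixed.
Sat(AG r) = {1, 3, 4}
|Sat(AG r)| = |{1, 3, 4}| = 3.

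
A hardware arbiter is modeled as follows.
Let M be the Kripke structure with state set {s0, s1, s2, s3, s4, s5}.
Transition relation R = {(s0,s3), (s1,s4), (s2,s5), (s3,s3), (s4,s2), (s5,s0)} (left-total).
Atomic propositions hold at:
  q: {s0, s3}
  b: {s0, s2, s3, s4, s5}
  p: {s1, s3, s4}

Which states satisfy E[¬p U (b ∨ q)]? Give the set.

{s0, s2, s3, s4, s5}

Sat(¬p) = {s0, s2, s5}
Sat(b ∨ q) = {s0, s2, s3, s4, s5}
E[¬p U (b ∨ q)]: least fixpoint, start Z0 = Sat((b ∨ q)) = {s0, s2, s3, s4, s5}, add states in Sat(¬p) with some successor in Z. Already a fixed point.
Sat(E[¬p U (b ∨ q)]) = {s0, s2, s3, s4, s5}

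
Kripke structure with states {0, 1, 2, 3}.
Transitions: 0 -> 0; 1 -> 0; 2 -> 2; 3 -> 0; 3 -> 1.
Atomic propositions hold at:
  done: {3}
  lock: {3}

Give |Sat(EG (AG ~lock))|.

3

Sat(~lock) = {0, 1, 2}
AG ~lock: greatest fixpoint, start Z0 = {0, 1, 2}, keep only states in Sat with every successor in Z. Already a fixed point.
Sat(AG ~lock) = {0, 1, 2}
EG (AG ~lock): greatest fixpoint, start Z0 = {0, 1, 2}, keep only states in Sat with some successor in Z. Already a fixed point.
Sat(EG (AG ~lock)) = {0, 1, 2}
|Sat(EG (AG ~lock))| = |{0, 1, 2}| = 3.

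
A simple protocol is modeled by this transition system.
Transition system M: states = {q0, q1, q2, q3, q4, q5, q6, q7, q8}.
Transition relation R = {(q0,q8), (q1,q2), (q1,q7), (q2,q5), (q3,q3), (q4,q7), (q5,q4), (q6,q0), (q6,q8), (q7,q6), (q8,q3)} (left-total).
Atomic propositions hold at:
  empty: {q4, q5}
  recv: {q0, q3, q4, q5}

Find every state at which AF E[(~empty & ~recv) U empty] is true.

{q1, q2, q4, q5}

Sat(~empty) = {q0, q1, q2, q3, q6, q7, q8}
Sat(~recv) = {q1, q2, q6, q7, q8}
Sat(~empty & ~recv) = {q1, q2, q6, q7, q8}
E[(~empty & ~recv) U empty]: least fixpoint, start Z0 = Sat(empty) = {q4, q5}, add states in Sat(~empty & ~recv) with some successor in Z. Z1 = {q2, q4, q5}; Z2 = {q1, q2, q4, q5}; fixed.
Sat(E[(~empty & ~recv) U empty]) = {q1, q2, q4, q5}
AF E[(~empty & ~recv) U empty]: least fixpoint, start Z0 = {q1, q2, q4, q5}, add states with every successor in Z. Already a fixed point.
Sat(AF E[(~empty & ~recv) U empty]) = {q1, q2, q4, q5}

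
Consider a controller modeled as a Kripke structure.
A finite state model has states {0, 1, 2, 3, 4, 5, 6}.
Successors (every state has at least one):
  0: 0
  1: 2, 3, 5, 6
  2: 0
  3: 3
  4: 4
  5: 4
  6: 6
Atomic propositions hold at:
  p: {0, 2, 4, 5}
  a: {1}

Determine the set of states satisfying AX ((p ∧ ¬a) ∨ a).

Sat(¬a) = {0, 2, 3, 4, 5, 6}
Sat(p ∧ ¬a) = {0, 2, 4, 5}
Sat((p ∧ ¬a) ∨ a) = {0, 1, 2, 4, 5}
Sat(AX ((p ∧ ¬a) ∨ a)) = {s : every successor in {0, 1, 2, 4, 5}} = {0, 2, 4, 5}

{0, 2, 4, 5}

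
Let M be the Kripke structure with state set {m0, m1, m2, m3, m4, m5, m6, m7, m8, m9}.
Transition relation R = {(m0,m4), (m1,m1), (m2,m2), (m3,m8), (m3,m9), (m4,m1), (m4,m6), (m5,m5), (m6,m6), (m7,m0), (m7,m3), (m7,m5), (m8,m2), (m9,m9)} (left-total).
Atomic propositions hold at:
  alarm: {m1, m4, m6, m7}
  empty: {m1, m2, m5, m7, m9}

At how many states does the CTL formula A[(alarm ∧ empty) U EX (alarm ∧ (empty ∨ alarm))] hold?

Sat(alarm ∧ empty) = {m1, m7}
Sat(empty ∨ alarm) = {m1, m2, m4, m5, m6, m7, m9}
Sat(alarm ∧ (empty ∨ alarm)) = {m1, m4, m6, m7}
Sat(EX (alarm ∧ (empty ∨ alarm))) = {s : some successor in {m1, m4, m6, m7}} = {m0, m1, m4, m6}
A[(alarm ∧ empty) U EX (alarm ∧ (empty ∨ alarm))]: least fixpoint, start Z0 = Sat(EX (alarm ∧ (empty ∨ alarm))) = {m0, m1, m4, m6}, add states in Sat(alarm ∧ empty) with every successor in Z. Already a fixed point.
Sat(A[(alarm ∧ empty) U EX (alarm ∧ (empty ∨ alarm))]) = {m0, m1, m4, m6}
|Sat(A[(alarm ∧ empty) U EX (alarm ∧ (empty ∨ alarm))])| = |{m0, m1, m4, m6}| = 4.

4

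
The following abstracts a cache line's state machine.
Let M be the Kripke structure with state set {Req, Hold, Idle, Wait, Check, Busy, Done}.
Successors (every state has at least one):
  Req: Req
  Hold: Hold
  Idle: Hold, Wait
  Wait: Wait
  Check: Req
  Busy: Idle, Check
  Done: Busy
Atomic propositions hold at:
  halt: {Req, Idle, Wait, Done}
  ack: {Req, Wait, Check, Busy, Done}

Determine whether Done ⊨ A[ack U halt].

A[ack U halt]: least fixpoint, start Z0 = Sat(halt) = {Req, Idle, Wait, Done}, add states in Sat(ack) with every successor in Z. Z1 = {Req, Idle, Wait, Check, Done}; Z2 = {Req, Idle, Wait, Check, Busy, Done}; fixed.
Sat(A[ack U halt]) = {Req, Idle, Wait, Check, Busy, Done}
Done ∈ Sat(A[ack U halt]) = {Req, Idle, Wait, Check, Busy, Done}, so the formula holds at Done.

Yes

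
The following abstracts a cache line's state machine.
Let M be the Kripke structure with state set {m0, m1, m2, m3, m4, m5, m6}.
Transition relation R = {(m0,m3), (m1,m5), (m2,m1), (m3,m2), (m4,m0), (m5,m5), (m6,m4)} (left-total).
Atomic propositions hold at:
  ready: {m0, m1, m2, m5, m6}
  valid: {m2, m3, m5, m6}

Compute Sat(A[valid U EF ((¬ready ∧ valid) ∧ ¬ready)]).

Sat(¬ready) = {m3, m4}
Sat(¬ready ∧ valid) = {m3}
Sat((¬ready ∧ valid) ∧ ¬ready) = {m3}
EF ((¬ready ∧ valid) ∧ ¬ready): least fixpoint, start Z0 = {m3}, add states with some successor in Z. Z1 = {m0, m3}; Z2 = {m0, m3, m4}; Z3 = {m0, m3, m4, m6}; fixed.
Sat(EF ((¬ready ∧ valid) ∧ ¬ready)) = {m0, m3, m4, m6}
A[valid U EF ((¬ready ∧ valid) ∧ ¬ready)]: least fixpoint, start Z0 = Sat(EF ((¬ready ∧ valid) ∧ ¬ready)) = {m0, m3, m4, m6}, add states in Sat(valid) with every successor in Z. Already a fixed point.
Sat(A[valid U EF ((¬ready ∧ valid) ∧ ¬ready)]) = {m0, m3, m4, m6}

{m0, m3, m4, m6}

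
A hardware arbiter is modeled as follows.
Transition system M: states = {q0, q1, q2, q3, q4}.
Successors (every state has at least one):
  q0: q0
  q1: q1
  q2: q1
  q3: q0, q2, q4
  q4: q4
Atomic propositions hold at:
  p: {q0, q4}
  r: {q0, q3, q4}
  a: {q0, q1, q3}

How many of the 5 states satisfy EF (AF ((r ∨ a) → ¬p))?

Sat(r ∨ a) = {q0, q1, q3, q4}
Sat(¬p) = {q1, q2, q3}
Sat((r ∨ a) → ¬p) = {q1, q2, q3}
AF ((r ∨ a) → ¬p): least fixpoint, start Z0 = {q1, q2, q3}, add states with every successor in Z. Already a fixed point.
Sat(AF ((r ∨ a) → ¬p)) = {q1, q2, q3}
EF (AF ((r ∨ a) → ¬p)): least fixpoint, start Z0 = {q1, q2, q3}, add states with some successor in Z. Already a fixed point.
Sat(EF (AF ((r ∨ a) → ¬p))) = {q1, q2, q3}
|Sat(EF (AF ((r ∨ a) → ¬p)))| = |{q1, q2, q3}| = 3.

3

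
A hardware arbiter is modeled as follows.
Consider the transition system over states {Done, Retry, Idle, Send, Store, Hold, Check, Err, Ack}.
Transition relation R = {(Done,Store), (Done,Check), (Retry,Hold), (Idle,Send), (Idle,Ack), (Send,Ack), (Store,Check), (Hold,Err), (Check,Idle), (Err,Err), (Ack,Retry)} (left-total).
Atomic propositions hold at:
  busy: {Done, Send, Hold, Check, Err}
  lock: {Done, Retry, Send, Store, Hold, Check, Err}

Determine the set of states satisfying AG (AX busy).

Sat(AX busy) = {s : every successor in {Done, Send, Hold, Check, Err}} = {Retry, Store, Hold, Err}
AG (AX busy): greatest fixpoint, start Z0 = {Retry, Store, Hold, Err}, keep only states in Sat with every successor in Z. Z1 = {Retry, Hold, Err}; fixed.
Sat(AG (AX busy)) = {Retry, Hold, Err}

{Retry, Hold, Err}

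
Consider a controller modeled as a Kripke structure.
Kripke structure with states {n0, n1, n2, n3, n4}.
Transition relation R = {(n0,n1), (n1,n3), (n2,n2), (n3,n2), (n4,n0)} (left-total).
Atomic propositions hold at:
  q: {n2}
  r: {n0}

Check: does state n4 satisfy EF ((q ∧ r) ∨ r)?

Yes

Sat(q ∧ r) = ∅
Sat((q ∧ r) ∨ r) = {n0}
EF ((q ∧ r) ∨ r): least fixpoint, start Z0 = {n0}, add states with some successor in Z. Z1 = {n0, n4}; fixed.
Sat(EF ((q ∧ r) ∨ r)) = {n0, n4}
n4 ∈ Sat(EF ((q ∧ r) ∨ r)) = {n0, n4}, so the formula holds at n4.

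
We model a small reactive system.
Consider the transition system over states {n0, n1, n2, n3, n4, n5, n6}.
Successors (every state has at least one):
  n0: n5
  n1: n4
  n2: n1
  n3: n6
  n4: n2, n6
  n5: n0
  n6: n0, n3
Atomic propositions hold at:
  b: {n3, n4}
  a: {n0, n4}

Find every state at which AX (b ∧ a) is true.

{n1}

Sat(b ∧ a) = {n4}
Sat(AX (b ∧ a)) = {s : every successor in {n4}} = {n1}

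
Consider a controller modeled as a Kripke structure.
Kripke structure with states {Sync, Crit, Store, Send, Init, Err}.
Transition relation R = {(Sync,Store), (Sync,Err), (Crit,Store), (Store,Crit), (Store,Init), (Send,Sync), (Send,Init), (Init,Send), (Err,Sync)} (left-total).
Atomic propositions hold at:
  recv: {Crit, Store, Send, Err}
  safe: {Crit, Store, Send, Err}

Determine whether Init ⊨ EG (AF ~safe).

Sat(~safe) = {Sync, Init}
AF ~safe: least fixpoint, start Z0 = {Sync, Init}, add states with every successor in Z. Z1 = {Sync, Send, Init, Err}; fixed.
Sat(AF ~safe) = {Sync, Send, Init, Err}
EG (AF ~safe): greatest fixpoint, start Z0 = {Sync, Send, Init, Err}, keep only states in Sat with some successor in Z. Already a fixed point.
Sat(EG (AF ~safe)) = {Sync, Send, Init, Err}
Init ∈ Sat(EG (AF ~safe)) = {Sync, Send, Init, Err}, so the formula holds at Init.

Yes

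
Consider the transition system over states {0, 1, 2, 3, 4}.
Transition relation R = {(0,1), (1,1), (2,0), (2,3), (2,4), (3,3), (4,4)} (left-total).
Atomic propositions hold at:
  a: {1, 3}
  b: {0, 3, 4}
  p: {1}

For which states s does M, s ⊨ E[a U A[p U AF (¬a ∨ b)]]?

{0, 2, 3, 4}

Sat(¬a) = {0, 2, 4}
Sat(¬a ∨ b) = {0, 2, 3, 4}
AF (¬a ∨ b): least fixpoint, start Z0 = {0, 2, 3, 4}, add states with every successor in Z. Already a fixed point.
Sat(AF (¬a ∨ b)) = {0, 2, 3, 4}
A[p U AF (¬a ∨ b)]: least fixpoint, start Z0 = Sat(AF (¬a ∨ b)) = {0, 2, 3, 4}, add states in Sat(p) with every successor in Z. Already a fixed point.
Sat(A[p U AF (¬a ∨ b)]) = {0, 2, 3, 4}
E[a U A[p U AF (¬a ∨ b)]]: least fixpoint, start Z0 = Sat(A[p U AF (¬a ∨ b)]) = {0, 2, 3, 4}, add states in Sat(a) with some successor in Z. Already a fixed point.
Sat(E[a U A[p U AF (¬a ∨ b)]]) = {0, 2, 3, 4}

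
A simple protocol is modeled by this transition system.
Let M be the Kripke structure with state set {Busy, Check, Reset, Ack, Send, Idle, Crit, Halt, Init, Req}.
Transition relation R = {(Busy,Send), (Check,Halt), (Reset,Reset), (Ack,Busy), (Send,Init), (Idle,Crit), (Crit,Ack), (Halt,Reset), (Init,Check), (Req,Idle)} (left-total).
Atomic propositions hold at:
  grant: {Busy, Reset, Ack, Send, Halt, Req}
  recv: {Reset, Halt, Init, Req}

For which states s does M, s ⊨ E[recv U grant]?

E[recv U grant]: least fixpoint, start Z0 = Sat(grant) = {Busy, Reset, Ack, Send, Halt, Req}, add states in Sat(recv) with some successor in Z. Already a fixed point.
Sat(E[recv U grant]) = {Busy, Reset, Ack, Send, Halt, Req}

{Busy, Reset, Ack, Send, Halt, Req}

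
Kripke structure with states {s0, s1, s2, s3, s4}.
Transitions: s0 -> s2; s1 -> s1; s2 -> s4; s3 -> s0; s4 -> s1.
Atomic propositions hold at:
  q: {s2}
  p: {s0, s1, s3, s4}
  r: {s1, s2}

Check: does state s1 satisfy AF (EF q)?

EF q: least fixpoint, start Z0 = {s2}, add states with some successor in Z. Z1 = {s0, s2}; Z2 = {s0, s2, s3}; fixed.
Sat(EF q) = {s0, s2, s3}
AF (EF q): least fixpoint, start Z0 = {s0, s2, s3}, add states with every successor in Z. Already a fixed point.
Sat(AF (EF q)) = {s0, s2, s3}
s1 ∉ Sat(AF (EF q)) = {s0, s2, s3}, so the formula does not hold at s1.

No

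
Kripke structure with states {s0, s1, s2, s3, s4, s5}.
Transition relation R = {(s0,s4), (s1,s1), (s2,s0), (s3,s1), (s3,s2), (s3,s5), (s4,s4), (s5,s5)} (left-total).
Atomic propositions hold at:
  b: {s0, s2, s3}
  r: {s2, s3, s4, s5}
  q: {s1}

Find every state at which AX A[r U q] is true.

A[r U q]: least fixpoint, start Z0 = Sat(q) = {s1}, add states in Sat(r) with every successor in Z. Already a fixed point.
Sat(A[r U q]) = {s1}
Sat(AX A[r U q]) = {s : every successor in {s1}} = {s1}

{s1}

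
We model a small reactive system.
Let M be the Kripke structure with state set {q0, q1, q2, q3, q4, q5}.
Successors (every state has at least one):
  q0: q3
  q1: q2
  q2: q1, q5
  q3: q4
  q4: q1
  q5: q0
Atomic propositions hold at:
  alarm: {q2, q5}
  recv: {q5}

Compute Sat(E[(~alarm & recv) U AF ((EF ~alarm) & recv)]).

{q5}

Sat(~alarm) = {q0, q1, q3, q4}
Sat(~alarm & recv) = ∅
EF ~alarm: least fixpoint, start Z0 = {q0, q1, q3, q4}, add states with some successor in Z. Z1 = {q0, q1, q2, q3, q4, q5}; fixed.
Sat(EF ~alarm) = {q0, q1, q2, q3, q4, q5}
Sat((EF ~alarm) & recv) = {q5}
AF ((EF ~alarm) & recv): least fixpoint, start Z0 = {q5}, add states with every successor in Z. Already a fixed point.
Sat(AF ((EF ~alarm) & recv)) = {q5}
E[(~alarm & recv) U AF ((EF ~alarm) & recv)]: least fixpoint, start Z0 = Sat(AF ((EF ~alarm) & recv)) = {q5}, add states in Sat(~alarm & recv) with some successor in Z. Already a fixed point.
Sat(E[(~alarm & recv) U AF ((EF ~alarm) & recv)]) = {q5}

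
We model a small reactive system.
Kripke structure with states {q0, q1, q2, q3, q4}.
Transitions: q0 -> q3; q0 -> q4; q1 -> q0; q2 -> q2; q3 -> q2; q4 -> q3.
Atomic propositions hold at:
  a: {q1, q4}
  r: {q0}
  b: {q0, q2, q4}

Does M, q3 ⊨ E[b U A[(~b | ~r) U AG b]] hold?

Yes

Sat(~b) = {q1, q3}
Sat(~r) = {q1, q2, q3, q4}
Sat(~b | ~r) = {q1, q2, q3, q4}
AG b: greatest fixpoint, start Z0 = {q0, q2, q4}, keep only states in Sat with every successor in Z. Z1 = {q2}; fixed.
Sat(AG b) = {q2}
A[(~b | ~r) U AG b]: least fixpoint, start Z0 = Sat(AG b) = {q2}, add states in Sat(~b | ~r) with every successor in Z. Z1 = {q2, q3}; Z2 = {q2, q3, q4}; fixed.
Sat(A[(~b | ~r) U AG b]) = {q2, q3, q4}
E[b U A[(~b | ~r) U AG b]]: least fixpoint, start Z0 = Sat(A[(~b | ~r) U AG b]) = {q2, q3, q4}, add states in Sat(b) with some successor in Z. Z1 = {q0, q2, q3, q4}; fixed.
Sat(E[b U A[(~b | ~r) U AG b]]) = {q0, q2, q3, q4}
q3 ∈ Sat(E[b U A[(~b | ~r) U AG b]]) = {q0, q2, q3, q4}, so the formula holds at q3.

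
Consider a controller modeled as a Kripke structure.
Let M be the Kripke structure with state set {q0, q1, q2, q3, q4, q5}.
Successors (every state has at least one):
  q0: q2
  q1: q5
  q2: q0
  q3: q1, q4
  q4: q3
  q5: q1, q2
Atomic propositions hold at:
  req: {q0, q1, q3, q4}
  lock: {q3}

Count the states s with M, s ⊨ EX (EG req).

2

EG req: greatest fixpoint, start Z0 = {q0, q1, q3, q4}, keep only states in Sat with some successor in Z. Z1 = {q3, q4}; fixed.
Sat(EG req) = {q3, q4}
Sat(EX (EG req)) = {s : some successor in {q3, q4}} = {q3, q4}
|Sat(EX (EG req))| = |{q3, q4}| = 2.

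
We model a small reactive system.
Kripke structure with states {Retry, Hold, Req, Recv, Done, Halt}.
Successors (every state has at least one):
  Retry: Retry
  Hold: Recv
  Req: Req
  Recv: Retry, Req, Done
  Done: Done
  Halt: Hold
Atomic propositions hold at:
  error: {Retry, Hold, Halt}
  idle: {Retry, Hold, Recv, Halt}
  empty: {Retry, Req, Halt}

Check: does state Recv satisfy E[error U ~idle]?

Sat(~idle) = {Req, Done}
E[error U ~idle]: least fixpoint, start Z0 = Sat(~idle) = {Req, Done}, add states in Sat(error) with some successor in Z. Already a fixed point.
Sat(E[error U ~idle]) = {Req, Done}
Recv ∉ Sat(E[error U ~idle]) = {Req, Done}, so the formula does not hold at Recv.

No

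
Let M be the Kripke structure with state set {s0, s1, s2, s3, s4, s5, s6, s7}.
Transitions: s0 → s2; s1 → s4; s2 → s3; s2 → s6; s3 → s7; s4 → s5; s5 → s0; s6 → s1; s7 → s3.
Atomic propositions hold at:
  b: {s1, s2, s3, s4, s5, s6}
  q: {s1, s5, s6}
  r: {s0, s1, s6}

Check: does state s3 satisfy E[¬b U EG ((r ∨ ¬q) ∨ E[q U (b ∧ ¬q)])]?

Sat(¬b) = {s0, s7}
Sat(¬q) = {s0, s2, s3, s4, s7}
Sat(r ∨ ¬q) = {s0, s1, s2, s3, s4, s6, s7}
Sat(b ∧ ¬q) = {s2, s3, s4}
E[q U (b ∧ ¬q)]: least fixpoint, start Z0 = Sat((b ∧ ¬q)) = {s2, s3, s4}, add states in Sat(q) with some successor in Z. Z1 = {s1, s2, s3, s4}; Z2 = {s1, s2, s3, s4, s6}; fixed.
Sat(E[q U (b ∧ ¬q)]) = {s1, s2, s3, s4, s6}
Sat((r ∨ ¬q) ∨ E[q U (b ∧ ¬q)]) = {s0, s1, s2, s3, s4, s6, s7}
EG ((r ∨ ¬q) ∨ E[q U (b ∧ ¬q)]): greatest fixpoint, start Z0 = {s0, s1, s2, s3, s4, s6, s7}, keep only states in Sat with some successor in Z. Z1 = {s0, s1, s2, s3, s6, s7}; Z2 = {s0, s2, s3, s6, s7}; Z3 = {s0, s2, s3, s7}; fixed.
Sat(EG ((r ∨ ¬q) ∨ E[q U (b ∧ ¬q)])) = {s0, s2, s3, s7}
E[¬b U EG ((r ∨ ¬q) ∨ E[q U (b ∧ ¬q)])]: least fixpoint, start Z0 = Sat(EG ((r ∨ ¬q) ∨ E[q U (b ∧ ¬q)])) = {s0, s2, s3, s7}, add states in Sat(¬b) with some successor in Z. Already a fixed point.
Sat(E[¬b U EG ((r ∨ ¬q) ∨ E[q U (b ∧ ¬q)])]) = {s0, s2, s3, s7}
s3 ∈ Sat(E[¬b U EG ((r ∨ ¬q) ∨ E[q U (b ∧ ¬q)])]) = {s0, s2, s3, s7}, so the formula holds at s3.

Yes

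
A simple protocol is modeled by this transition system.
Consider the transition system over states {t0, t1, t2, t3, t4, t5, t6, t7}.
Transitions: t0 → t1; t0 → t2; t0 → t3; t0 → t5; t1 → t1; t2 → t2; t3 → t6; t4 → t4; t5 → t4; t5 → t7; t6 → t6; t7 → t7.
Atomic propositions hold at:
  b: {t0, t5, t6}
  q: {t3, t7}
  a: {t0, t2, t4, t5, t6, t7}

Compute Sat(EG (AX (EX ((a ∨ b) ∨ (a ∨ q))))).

Sat(a ∨ b) = {t0, t2, t4, t5, t6, t7}
Sat(a ∨ q) = {t0, t2, t3, t4, t5, t6, t7}
Sat((a ∨ b) ∨ (a ∨ q)) = {t0, t2, t3, t4, t5, t6, t7}
Sat(EX ((a ∨ b) ∨ (a ∨ q))) = {s : some successor in {t0, t2, t3, t4, t5, t6, t7}} = {t0, t2, t3, t4, t5, t6, t7}
Sat(AX (EX ((a ∨ b) ∨ (a ∨ q)))) = {s : every successor in {t0, t2, t3, t4, t5, t6, t7}} = {t2, t3, t4, t5, t6, t7}
EG (AX (EX ((a ∨ b) ∨ (a ∨ q)))): greatest fixpoint, start Z0 = {t2, t3, t4, t5, t6, t7}, keep only states in Sat with some successor in Z. Already a fixed point.
Sat(EG (AX (EX ((a ∨ b) ∨ (a ∨ q))))) = {t2, t3, t4, t5, t6, t7}

{t2, t3, t4, t5, t6, t7}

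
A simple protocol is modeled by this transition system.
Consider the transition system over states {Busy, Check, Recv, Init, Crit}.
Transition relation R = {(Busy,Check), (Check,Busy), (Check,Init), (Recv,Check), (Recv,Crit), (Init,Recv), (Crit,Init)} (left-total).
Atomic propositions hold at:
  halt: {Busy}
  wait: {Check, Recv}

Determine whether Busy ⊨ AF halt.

AF halt: least fixpoint, start Z0 = {Busy}, add states with every successor in Z. Already a fixed point.
Sat(AF halt) = {Busy}
Busy ∈ Sat(AF halt) = {Busy}, so the formula holds at Busy.

Yes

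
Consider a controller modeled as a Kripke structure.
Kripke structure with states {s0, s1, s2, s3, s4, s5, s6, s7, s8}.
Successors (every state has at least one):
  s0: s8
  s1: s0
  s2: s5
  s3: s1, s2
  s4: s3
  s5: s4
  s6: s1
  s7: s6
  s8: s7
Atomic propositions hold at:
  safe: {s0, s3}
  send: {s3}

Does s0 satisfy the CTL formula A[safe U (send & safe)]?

No

Sat(send & safe) = {s3}
A[safe U (send & safe)]: least fixpoint, start Z0 = Sat((send & safe)) = {s3}, add states in Sat(safe) with every successor in Z. Already a fixed point.
Sat(A[safe U (send & safe)]) = {s3}
s0 ∉ Sat(A[safe U (send & safe)]) = {s3}, so the formula does not hold at s0.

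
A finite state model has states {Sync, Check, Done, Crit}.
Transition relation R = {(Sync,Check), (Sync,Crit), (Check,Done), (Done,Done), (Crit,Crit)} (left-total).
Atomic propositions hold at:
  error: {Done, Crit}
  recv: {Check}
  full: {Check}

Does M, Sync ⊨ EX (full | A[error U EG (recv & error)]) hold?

Sat(recv & error) = ∅
EG (recv & error): greatest fixpoint, start Z0 = ∅, keep only states in Sat with some successor in Z. Already a fixed point.
Sat(EG (recv & error)) = ∅
A[error U EG (recv & error)]: least fixpoint, start Z0 = Sat(EG (recv & error)) = ∅, add states in Sat(error) with every successor in Z. Already a fixed point.
Sat(A[error U EG (recv & error)]) = ∅
Sat(full | A[error U EG (recv & error)]) = {Check}
Sat(EX (full | A[error U EG (recv & error)])) = {s : some successor in {Check}} = {Sync}
Sync ∈ Sat(EX (full | A[error U EG (recv & error)])) = {Sync}, so the formula holds at Sync.

Yes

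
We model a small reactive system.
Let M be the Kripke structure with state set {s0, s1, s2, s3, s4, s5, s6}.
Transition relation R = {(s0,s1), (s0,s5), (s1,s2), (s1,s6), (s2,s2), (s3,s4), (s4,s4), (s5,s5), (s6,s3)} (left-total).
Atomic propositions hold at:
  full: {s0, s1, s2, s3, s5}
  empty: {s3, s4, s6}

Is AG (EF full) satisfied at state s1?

No

EF full: least fixpoint, start Z0 = {s0, s1, s2, s3, s5}, add states with some successor in Z. Z1 = {s0, s1, s2, s3, s5, s6}; fixed.
Sat(EF full) = {s0, s1, s2, s3, s5, s6}
AG (EF full): greatest fixpoint, start Z0 = {s0, s1, s2, s3, s5, s6}, keep only states in Sat with every successor in Z. Z1 = {s0, s1, s2, s5, s6}; Z2 = {s0, s1, s2, s5}; Z3 = {s0, s2, s5}; Z4 = {s2, s5}; fixed.
Sat(AG (EF full)) = {s2, s5}
s1 ∉ Sat(AG (EF full)) = {s2, s5}, so the formula does not hold at s1.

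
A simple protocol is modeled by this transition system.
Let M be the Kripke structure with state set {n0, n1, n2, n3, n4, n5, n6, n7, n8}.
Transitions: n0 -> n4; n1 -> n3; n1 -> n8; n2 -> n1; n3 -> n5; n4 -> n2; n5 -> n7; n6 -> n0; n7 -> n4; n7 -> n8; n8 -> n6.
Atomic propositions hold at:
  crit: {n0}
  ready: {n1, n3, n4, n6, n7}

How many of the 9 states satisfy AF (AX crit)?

2

Sat(AX crit) = {s : every successor in {n0}} = {n6}
AF (AX crit): least fixpoint, start Z0 = {n6}, add states with every successor in Z. Z1 = {n6, n8}; fixed.
Sat(AF (AX crit)) = {n6, n8}
|Sat(AF (AX crit))| = |{n6, n8}| = 2.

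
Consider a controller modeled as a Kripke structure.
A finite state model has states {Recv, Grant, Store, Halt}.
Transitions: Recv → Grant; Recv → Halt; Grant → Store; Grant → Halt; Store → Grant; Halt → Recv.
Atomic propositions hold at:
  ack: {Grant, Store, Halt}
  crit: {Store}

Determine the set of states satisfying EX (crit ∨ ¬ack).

{Grant, Halt}

Sat(¬ack) = {Recv}
Sat(crit ∨ ¬ack) = {Recv, Store}
Sat(EX (crit ∨ ¬ack)) = {s : some successor in {Recv, Store}} = {Grant, Halt}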